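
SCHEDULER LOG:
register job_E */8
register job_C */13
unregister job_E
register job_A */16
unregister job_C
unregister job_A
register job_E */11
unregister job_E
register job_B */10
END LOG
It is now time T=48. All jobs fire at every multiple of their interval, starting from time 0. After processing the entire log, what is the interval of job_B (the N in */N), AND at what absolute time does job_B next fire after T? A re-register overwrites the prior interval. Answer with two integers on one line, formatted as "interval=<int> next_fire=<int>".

Answer: interval=10 next_fire=50

Derivation:
Op 1: register job_E */8 -> active={job_E:*/8}
Op 2: register job_C */13 -> active={job_C:*/13, job_E:*/8}
Op 3: unregister job_E -> active={job_C:*/13}
Op 4: register job_A */16 -> active={job_A:*/16, job_C:*/13}
Op 5: unregister job_C -> active={job_A:*/16}
Op 6: unregister job_A -> active={}
Op 7: register job_E */11 -> active={job_E:*/11}
Op 8: unregister job_E -> active={}
Op 9: register job_B */10 -> active={job_B:*/10}
Final interval of job_B = 10
Next fire of job_B after T=48: (48//10+1)*10 = 50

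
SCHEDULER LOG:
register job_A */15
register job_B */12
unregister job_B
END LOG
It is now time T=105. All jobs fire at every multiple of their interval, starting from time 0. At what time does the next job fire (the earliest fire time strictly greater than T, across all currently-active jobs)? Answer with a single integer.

Answer: 120

Derivation:
Op 1: register job_A */15 -> active={job_A:*/15}
Op 2: register job_B */12 -> active={job_A:*/15, job_B:*/12}
Op 3: unregister job_B -> active={job_A:*/15}
  job_A: interval 15, next fire after T=105 is 120
Earliest fire time = 120 (job job_A)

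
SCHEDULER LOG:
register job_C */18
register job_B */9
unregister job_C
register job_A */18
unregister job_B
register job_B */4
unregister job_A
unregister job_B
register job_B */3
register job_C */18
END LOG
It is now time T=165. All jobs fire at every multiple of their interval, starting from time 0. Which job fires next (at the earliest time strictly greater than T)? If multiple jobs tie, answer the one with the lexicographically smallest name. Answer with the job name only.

Answer: job_B

Derivation:
Op 1: register job_C */18 -> active={job_C:*/18}
Op 2: register job_B */9 -> active={job_B:*/9, job_C:*/18}
Op 3: unregister job_C -> active={job_B:*/9}
Op 4: register job_A */18 -> active={job_A:*/18, job_B:*/9}
Op 5: unregister job_B -> active={job_A:*/18}
Op 6: register job_B */4 -> active={job_A:*/18, job_B:*/4}
Op 7: unregister job_A -> active={job_B:*/4}
Op 8: unregister job_B -> active={}
Op 9: register job_B */3 -> active={job_B:*/3}
Op 10: register job_C */18 -> active={job_B:*/3, job_C:*/18}
  job_B: interval 3, next fire after T=165 is 168
  job_C: interval 18, next fire after T=165 is 180
Earliest = 168, winner (lex tiebreak) = job_B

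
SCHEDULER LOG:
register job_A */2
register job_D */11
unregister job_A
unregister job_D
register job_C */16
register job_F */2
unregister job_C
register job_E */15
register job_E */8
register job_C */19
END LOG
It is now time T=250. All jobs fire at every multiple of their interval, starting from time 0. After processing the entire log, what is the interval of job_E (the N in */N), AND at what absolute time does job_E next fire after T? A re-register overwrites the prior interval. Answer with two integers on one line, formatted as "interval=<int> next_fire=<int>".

Op 1: register job_A */2 -> active={job_A:*/2}
Op 2: register job_D */11 -> active={job_A:*/2, job_D:*/11}
Op 3: unregister job_A -> active={job_D:*/11}
Op 4: unregister job_D -> active={}
Op 5: register job_C */16 -> active={job_C:*/16}
Op 6: register job_F */2 -> active={job_C:*/16, job_F:*/2}
Op 7: unregister job_C -> active={job_F:*/2}
Op 8: register job_E */15 -> active={job_E:*/15, job_F:*/2}
Op 9: register job_E */8 -> active={job_E:*/8, job_F:*/2}
Op 10: register job_C */19 -> active={job_C:*/19, job_E:*/8, job_F:*/2}
Final interval of job_E = 8
Next fire of job_E after T=250: (250//8+1)*8 = 256

Answer: interval=8 next_fire=256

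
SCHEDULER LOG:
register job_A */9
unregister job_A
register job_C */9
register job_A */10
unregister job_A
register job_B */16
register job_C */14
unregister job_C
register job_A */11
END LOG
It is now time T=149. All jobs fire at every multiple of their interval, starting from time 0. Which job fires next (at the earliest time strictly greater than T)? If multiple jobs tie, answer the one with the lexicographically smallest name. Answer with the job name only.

Op 1: register job_A */9 -> active={job_A:*/9}
Op 2: unregister job_A -> active={}
Op 3: register job_C */9 -> active={job_C:*/9}
Op 4: register job_A */10 -> active={job_A:*/10, job_C:*/9}
Op 5: unregister job_A -> active={job_C:*/9}
Op 6: register job_B */16 -> active={job_B:*/16, job_C:*/9}
Op 7: register job_C */14 -> active={job_B:*/16, job_C:*/14}
Op 8: unregister job_C -> active={job_B:*/16}
Op 9: register job_A */11 -> active={job_A:*/11, job_B:*/16}
  job_A: interval 11, next fire after T=149 is 154
  job_B: interval 16, next fire after T=149 is 160
Earliest = 154, winner (lex tiebreak) = job_A

Answer: job_A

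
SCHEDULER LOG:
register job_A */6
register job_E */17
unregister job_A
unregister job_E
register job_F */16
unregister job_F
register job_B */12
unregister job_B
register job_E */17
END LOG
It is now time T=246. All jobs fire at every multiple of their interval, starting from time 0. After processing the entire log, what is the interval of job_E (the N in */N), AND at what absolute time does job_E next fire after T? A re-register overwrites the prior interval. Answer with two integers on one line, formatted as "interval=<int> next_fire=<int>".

Op 1: register job_A */6 -> active={job_A:*/6}
Op 2: register job_E */17 -> active={job_A:*/6, job_E:*/17}
Op 3: unregister job_A -> active={job_E:*/17}
Op 4: unregister job_E -> active={}
Op 5: register job_F */16 -> active={job_F:*/16}
Op 6: unregister job_F -> active={}
Op 7: register job_B */12 -> active={job_B:*/12}
Op 8: unregister job_B -> active={}
Op 9: register job_E */17 -> active={job_E:*/17}
Final interval of job_E = 17
Next fire of job_E after T=246: (246//17+1)*17 = 255

Answer: interval=17 next_fire=255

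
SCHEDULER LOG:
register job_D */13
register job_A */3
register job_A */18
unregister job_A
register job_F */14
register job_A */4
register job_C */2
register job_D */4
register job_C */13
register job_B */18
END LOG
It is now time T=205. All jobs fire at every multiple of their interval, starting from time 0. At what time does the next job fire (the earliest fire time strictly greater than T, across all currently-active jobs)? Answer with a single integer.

Answer: 208

Derivation:
Op 1: register job_D */13 -> active={job_D:*/13}
Op 2: register job_A */3 -> active={job_A:*/3, job_D:*/13}
Op 3: register job_A */18 -> active={job_A:*/18, job_D:*/13}
Op 4: unregister job_A -> active={job_D:*/13}
Op 5: register job_F */14 -> active={job_D:*/13, job_F:*/14}
Op 6: register job_A */4 -> active={job_A:*/4, job_D:*/13, job_F:*/14}
Op 7: register job_C */2 -> active={job_A:*/4, job_C:*/2, job_D:*/13, job_F:*/14}
Op 8: register job_D */4 -> active={job_A:*/4, job_C:*/2, job_D:*/4, job_F:*/14}
Op 9: register job_C */13 -> active={job_A:*/4, job_C:*/13, job_D:*/4, job_F:*/14}
Op 10: register job_B */18 -> active={job_A:*/4, job_B:*/18, job_C:*/13, job_D:*/4, job_F:*/14}
  job_A: interval 4, next fire after T=205 is 208
  job_B: interval 18, next fire after T=205 is 216
  job_C: interval 13, next fire after T=205 is 208
  job_D: interval 4, next fire after T=205 is 208
  job_F: interval 14, next fire after T=205 is 210
Earliest fire time = 208 (job job_A)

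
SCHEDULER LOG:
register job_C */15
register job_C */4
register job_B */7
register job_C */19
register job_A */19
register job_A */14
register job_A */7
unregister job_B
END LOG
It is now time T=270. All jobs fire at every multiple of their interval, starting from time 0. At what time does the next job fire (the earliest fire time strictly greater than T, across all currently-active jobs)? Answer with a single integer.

Op 1: register job_C */15 -> active={job_C:*/15}
Op 2: register job_C */4 -> active={job_C:*/4}
Op 3: register job_B */7 -> active={job_B:*/7, job_C:*/4}
Op 4: register job_C */19 -> active={job_B:*/7, job_C:*/19}
Op 5: register job_A */19 -> active={job_A:*/19, job_B:*/7, job_C:*/19}
Op 6: register job_A */14 -> active={job_A:*/14, job_B:*/7, job_C:*/19}
Op 7: register job_A */7 -> active={job_A:*/7, job_B:*/7, job_C:*/19}
Op 8: unregister job_B -> active={job_A:*/7, job_C:*/19}
  job_A: interval 7, next fire after T=270 is 273
  job_C: interval 19, next fire after T=270 is 285
Earliest fire time = 273 (job job_A)

Answer: 273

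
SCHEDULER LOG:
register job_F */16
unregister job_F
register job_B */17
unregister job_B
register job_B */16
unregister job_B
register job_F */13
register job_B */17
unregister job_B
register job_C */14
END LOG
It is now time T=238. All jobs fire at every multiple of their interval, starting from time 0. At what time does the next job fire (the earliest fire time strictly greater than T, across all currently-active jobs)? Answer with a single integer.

Op 1: register job_F */16 -> active={job_F:*/16}
Op 2: unregister job_F -> active={}
Op 3: register job_B */17 -> active={job_B:*/17}
Op 4: unregister job_B -> active={}
Op 5: register job_B */16 -> active={job_B:*/16}
Op 6: unregister job_B -> active={}
Op 7: register job_F */13 -> active={job_F:*/13}
Op 8: register job_B */17 -> active={job_B:*/17, job_F:*/13}
Op 9: unregister job_B -> active={job_F:*/13}
Op 10: register job_C */14 -> active={job_C:*/14, job_F:*/13}
  job_C: interval 14, next fire after T=238 is 252
  job_F: interval 13, next fire after T=238 is 247
Earliest fire time = 247 (job job_F)

Answer: 247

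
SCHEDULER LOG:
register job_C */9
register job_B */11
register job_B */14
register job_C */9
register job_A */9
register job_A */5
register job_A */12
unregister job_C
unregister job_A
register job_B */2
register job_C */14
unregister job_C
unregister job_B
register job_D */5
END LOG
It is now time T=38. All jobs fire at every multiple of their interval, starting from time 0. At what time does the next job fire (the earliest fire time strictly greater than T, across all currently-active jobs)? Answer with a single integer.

Op 1: register job_C */9 -> active={job_C:*/9}
Op 2: register job_B */11 -> active={job_B:*/11, job_C:*/9}
Op 3: register job_B */14 -> active={job_B:*/14, job_C:*/9}
Op 4: register job_C */9 -> active={job_B:*/14, job_C:*/9}
Op 5: register job_A */9 -> active={job_A:*/9, job_B:*/14, job_C:*/9}
Op 6: register job_A */5 -> active={job_A:*/5, job_B:*/14, job_C:*/9}
Op 7: register job_A */12 -> active={job_A:*/12, job_B:*/14, job_C:*/9}
Op 8: unregister job_C -> active={job_A:*/12, job_B:*/14}
Op 9: unregister job_A -> active={job_B:*/14}
Op 10: register job_B */2 -> active={job_B:*/2}
Op 11: register job_C */14 -> active={job_B:*/2, job_C:*/14}
Op 12: unregister job_C -> active={job_B:*/2}
Op 13: unregister job_B -> active={}
Op 14: register job_D */5 -> active={job_D:*/5}
  job_D: interval 5, next fire after T=38 is 40
Earliest fire time = 40 (job job_D)

Answer: 40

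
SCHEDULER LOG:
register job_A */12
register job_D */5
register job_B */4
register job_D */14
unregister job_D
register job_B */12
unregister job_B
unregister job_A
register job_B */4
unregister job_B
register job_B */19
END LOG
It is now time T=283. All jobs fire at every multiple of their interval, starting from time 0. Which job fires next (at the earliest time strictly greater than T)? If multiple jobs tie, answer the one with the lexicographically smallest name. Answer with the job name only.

Answer: job_B

Derivation:
Op 1: register job_A */12 -> active={job_A:*/12}
Op 2: register job_D */5 -> active={job_A:*/12, job_D:*/5}
Op 3: register job_B */4 -> active={job_A:*/12, job_B:*/4, job_D:*/5}
Op 4: register job_D */14 -> active={job_A:*/12, job_B:*/4, job_D:*/14}
Op 5: unregister job_D -> active={job_A:*/12, job_B:*/4}
Op 6: register job_B */12 -> active={job_A:*/12, job_B:*/12}
Op 7: unregister job_B -> active={job_A:*/12}
Op 8: unregister job_A -> active={}
Op 9: register job_B */4 -> active={job_B:*/4}
Op 10: unregister job_B -> active={}
Op 11: register job_B */19 -> active={job_B:*/19}
  job_B: interval 19, next fire after T=283 is 285
Earliest = 285, winner (lex tiebreak) = job_B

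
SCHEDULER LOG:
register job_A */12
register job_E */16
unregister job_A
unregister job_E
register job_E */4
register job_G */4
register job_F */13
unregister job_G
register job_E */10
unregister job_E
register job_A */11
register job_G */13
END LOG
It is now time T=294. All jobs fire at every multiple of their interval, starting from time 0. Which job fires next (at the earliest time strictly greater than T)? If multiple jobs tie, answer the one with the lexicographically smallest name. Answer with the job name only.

Op 1: register job_A */12 -> active={job_A:*/12}
Op 2: register job_E */16 -> active={job_A:*/12, job_E:*/16}
Op 3: unregister job_A -> active={job_E:*/16}
Op 4: unregister job_E -> active={}
Op 5: register job_E */4 -> active={job_E:*/4}
Op 6: register job_G */4 -> active={job_E:*/4, job_G:*/4}
Op 7: register job_F */13 -> active={job_E:*/4, job_F:*/13, job_G:*/4}
Op 8: unregister job_G -> active={job_E:*/4, job_F:*/13}
Op 9: register job_E */10 -> active={job_E:*/10, job_F:*/13}
Op 10: unregister job_E -> active={job_F:*/13}
Op 11: register job_A */11 -> active={job_A:*/11, job_F:*/13}
Op 12: register job_G */13 -> active={job_A:*/11, job_F:*/13, job_G:*/13}
  job_A: interval 11, next fire after T=294 is 297
  job_F: interval 13, next fire after T=294 is 299
  job_G: interval 13, next fire after T=294 is 299
Earliest = 297, winner (lex tiebreak) = job_A

Answer: job_A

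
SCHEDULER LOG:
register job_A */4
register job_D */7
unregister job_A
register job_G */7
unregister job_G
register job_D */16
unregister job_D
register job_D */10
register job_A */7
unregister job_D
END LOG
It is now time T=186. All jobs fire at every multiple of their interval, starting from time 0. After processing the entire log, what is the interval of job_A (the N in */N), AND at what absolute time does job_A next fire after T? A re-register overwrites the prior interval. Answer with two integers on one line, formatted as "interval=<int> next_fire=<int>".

Answer: interval=7 next_fire=189

Derivation:
Op 1: register job_A */4 -> active={job_A:*/4}
Op 2: register job_D */7 -> active={job_A:*/4, job_D:*/7}
Op 3: unregister job_A -> active={job_D:*/7}
Op 4: register job_G */7 -> active={job_D:*/7, job_G:*/7}
Op 5: unregister job_G -> active={job_D:*/7}
Op 6: register job_D */16 -> active={job_D:*/16}
Op 7: unregister job_D -> active={}
Op 8: register job_D */10 -> active={job_D:*/10}
Op 9: register job_A */7 -> active={job_A:*/7, job_D:*/10}
Op 10: unregister job_D -> active={job_A:*/7}
Final interval of job_A = 7
Next fire of job_A after T=186: (186//7+1)*7 = 189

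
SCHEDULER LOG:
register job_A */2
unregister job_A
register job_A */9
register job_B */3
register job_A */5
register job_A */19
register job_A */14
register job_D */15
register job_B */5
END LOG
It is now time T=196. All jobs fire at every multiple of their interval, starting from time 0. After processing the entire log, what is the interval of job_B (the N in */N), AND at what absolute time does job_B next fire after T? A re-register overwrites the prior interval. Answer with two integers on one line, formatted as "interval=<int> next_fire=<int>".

Answer: interval=5 next_fire=200

Derivation:
Op 1: register job_A */2 -> active={job_A:*/2}
Op 2: unregister job_A -> active={}
Op 3: register job_A */9 -> active={job_A:*/9}
Op 4: register job_B */3 -> active={job_A:*/9, job_B:*/3}
Op 5: register job_A */5 -> active={job_A:*/5, job_B:*/3}
Op 6: register job_A */19 -> active={job_A:*/19, job_B:*/3}
Op 7: register job_A */14 -> active={job_A:*/14, job_B:*/3}
Op 8: register job_D */15 -> active={job_A:*/14, job_B:*/3, job_D:*/15}
Op 9: register job_B */5 -> active={job_A:*/14, job_B:*/5, job_D:*/15}
Final interval of job_B = 5
Next fire of job_B after T=196: (196//5+1)*5 = 200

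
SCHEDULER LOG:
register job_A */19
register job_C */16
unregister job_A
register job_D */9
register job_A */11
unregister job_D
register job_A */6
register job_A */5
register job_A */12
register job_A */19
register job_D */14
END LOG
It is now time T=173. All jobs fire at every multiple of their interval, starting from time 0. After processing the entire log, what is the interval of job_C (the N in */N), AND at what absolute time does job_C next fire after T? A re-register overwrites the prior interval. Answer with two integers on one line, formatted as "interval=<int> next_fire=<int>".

Op 1: register job_A */19 -> active={job_A:*/19}
Op 2: register job_C */16 -> active={job_A:*/19, job_C:*/16}
Op 3: unregister job_A -> active={job_C:*/16}
Op 4: register job_D */9 -> active={job_C:*/16, job_D:*/9}
Op 5: register job_A */11 -> active={job_A:*/11, job_C:*/16, job_D:*/9}
Op 6: unregister job_D -> active={job_A:*/11, job_C:*/16}
Op 7: register job_A */6 -> active={job_A:*/6, job_C:*/16}
Op 8: register job_A */5 -> active={job_A:*/5, job_C:*/16}
Op 9: register job_A */12 -> active={job_A:*/12, job_C:*/16}
Op 10: register job_A */19 -> active={job_A:*/19, job_C:*/16}
Op 11: register job_D */14 -> active={job_A:*/19, job_C:*/16, job_D:*/14}
Final interval of job_C = 16
Next fire of job_C after T=173: (173//16+1)*16 = 176

Answer: interval=16 next_fire=176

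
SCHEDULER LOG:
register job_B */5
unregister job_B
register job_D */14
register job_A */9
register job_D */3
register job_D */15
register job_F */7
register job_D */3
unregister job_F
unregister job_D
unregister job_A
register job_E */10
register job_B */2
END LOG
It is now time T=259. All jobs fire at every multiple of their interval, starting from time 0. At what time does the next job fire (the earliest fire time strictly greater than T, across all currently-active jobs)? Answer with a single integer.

Answer: 260

Derivation:
Op 1: register job_B */5 -> active={job_B:*/5}
Op 2: unregister job_B -> active={}
Op 3: register job_D */14 -> active={job_D:*/14}
Op 4: register job_A */9 -> active={job_A:*/9, job_D:*/14}
Op 5: register job_D */3 -> active={job_A:*/9, job_D:*/3}
Op 6: register job_D */15 -> active={job_A:*/9, job_D:*/15}
Op 7: register job_F */7 -> active={job_A:*/9, job_D:*/15, job_F:*/7}
Op 8: register job_D */3 -> active={job_A:*/9, job_D:*/3, job_F:*/7}
Op 9: unregister job_F -> active={job_A:*/9, job_D:*/3}
Op 10: unregister job_D -> active={job_A:*/9}
Op 11: unregister job_A -> active={}
Op 12: register job_E */10 -> active={job_E:*/10}
Op 13: register job_B */2 -> active={job_B:*/2, job_E:*/10}
  job_B: interval 2, next fire after T=259 is 260
  job_E: interval 10, next fire after T=259 is 260
Earliest fire time = 260 (job job_B)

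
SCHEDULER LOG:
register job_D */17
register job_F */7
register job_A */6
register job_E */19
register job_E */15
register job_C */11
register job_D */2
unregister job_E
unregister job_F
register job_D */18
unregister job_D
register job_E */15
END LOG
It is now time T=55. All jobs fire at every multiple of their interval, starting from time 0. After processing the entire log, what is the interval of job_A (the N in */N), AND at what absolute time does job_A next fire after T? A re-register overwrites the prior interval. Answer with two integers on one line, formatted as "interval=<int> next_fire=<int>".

Answer: interval=6 next_fire=60

Derivation:
Op 1: register job_D */17 -> active={job_D:*/17}
Op 2: register job_F */7 -> active={job_D:*/17, job_F:*/7}
Op 3: register job_A */6 -> active={job_A:*/6, job_D:*/17, job_F:*/7}
Op 4: register job_E */19 -> active={job_A:*/6, job_D:*/17, job_E:*/19, job_F:*/7}
Op 5: register job_E */15 -> active={job_A:*/6, job_D:*/17, job_E:*/15, job_F:*/7}
Op 6: register job_C */11 -> active={job_A:*/6, job_C:*/11, job_D:*/17, job_E:*/15, job_F:*/7}
Op 7: register job_D */2 -> active={job_A:*/6, job_C:*/11, job_D:*/2, job_E:*/15, job_F:*/7}
Op 8: unregister job_E -> active={job_A:*/6, job_C:*/11, job_D:*/2, job_F:*/7}
Op 9: unregister job_F -> active={job_A:*/6, job_C:*/11, job_D:*/2}
Op 10: register job_D */18 -> active={job_A:*/6, job_C:*/11, job_D:*/18}
Op 11: unregister job_D -> active={job_A:*/6, job_C:*/11}
Op 12: register job_E */15 -> active={job_A:*/6, job_C:*/11, job_E:*/15}
Final interval of job_A = 6
Next fire of job_A after T=55: (55//6+1)*6 = 60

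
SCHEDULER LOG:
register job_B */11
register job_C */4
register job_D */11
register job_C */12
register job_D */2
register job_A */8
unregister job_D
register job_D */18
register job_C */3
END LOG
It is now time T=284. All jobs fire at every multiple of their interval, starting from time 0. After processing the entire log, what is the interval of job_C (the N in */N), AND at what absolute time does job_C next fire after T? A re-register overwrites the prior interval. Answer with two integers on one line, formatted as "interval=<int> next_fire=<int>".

Answer: interval=3 next_fire=285

Derivation:
Op 1: register job_B */11 -> active={job_B:*/11}
Op 2: register job_C */4 -> active={job_B:*/11, job_C:*/4}
Op 3: register job_D */11 -> active={job_B:*/11, job_C:*/4, job_D:*/11}
Op 4: register job_C */12 -> active={job_B:*/11, job_C:*/12, job_D:*/11}
Op 5: register job_D */2 -> active={job_B:*/11, job_C:*/12, job_D:*/2}
Op 6: register job_A */8 -> active={job_A:*/8, job_B:*/11, job_C:*/12, job_D:*/2}
Op 7: unregister job_D -> active={job_A:*/8, job_B:*/11, job_C:*/12}
Op 8: register job_D */18 -> active={job_A:*/8, job_B:*/11, job_C:*/12, job_D:*/18}
Op 9: register job_C */3 -> active={job_A:*/8, job_B:*/11, job_C:*/3, job_D:*/18}
Final interval of job_C = 3
Next fire of job_C after T=284: (284//3+1)*3 = 285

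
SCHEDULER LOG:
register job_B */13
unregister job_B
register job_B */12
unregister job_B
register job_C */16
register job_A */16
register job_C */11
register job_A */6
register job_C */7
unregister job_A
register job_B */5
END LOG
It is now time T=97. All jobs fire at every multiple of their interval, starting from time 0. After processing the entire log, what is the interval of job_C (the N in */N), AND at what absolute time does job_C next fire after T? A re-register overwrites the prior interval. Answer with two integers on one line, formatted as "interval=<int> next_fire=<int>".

Op 1: register job_B */13 -> active={job_B:*/13}
Op 2: unregister job_B -> active={}
Op 3: register job_B */12 -> active={job_B:*/12}
Op 4: unregister job_B -> active={}
Op 5: register job_C */16 -> active={job_C:*/16}
Op 6: register job_A */16 -> active={job_A:*/16, job_C:*/16}
Op 7: register job_C */11 -> active={job_A:*/16, job_C:*/11}
Op 8: register job_A */6 -> active={job_A:*/6, job_C:*/11}
Op 9: register job_C */7 -> active={job_A:*/6, job_C:*/7}
Op 10: unregister job_A -> active={job_C:*/7}
Op 11: register job_B */5 -> active={job_B:*/5, job_C:*/7}
Final interval of job_C = 7
Next fire of job_C after T=97: (97//7+1)*7 = 98

Answer: interval=7 next_fire=98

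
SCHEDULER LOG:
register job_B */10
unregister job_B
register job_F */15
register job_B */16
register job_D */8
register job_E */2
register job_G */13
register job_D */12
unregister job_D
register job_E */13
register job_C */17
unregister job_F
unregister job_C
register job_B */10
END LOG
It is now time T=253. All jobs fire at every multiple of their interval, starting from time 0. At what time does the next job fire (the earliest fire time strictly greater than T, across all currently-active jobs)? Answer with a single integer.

Answer: 260

Derivation:
Op 1: register job_B */10 -> active={job_B:*/10}
Op 2: unregister job_B -> active={}
Op 3: register job_F */15 -> active={job_F:*/15}
Op 4: register job_B */16 -> active={job_B:*/16, job_F:*/15}
Op 5: register job_D */8 -> active={job_B:*/16, job_D:*/8, job_F:*/15}
Op 6: register job_E */2 -> active={job_B:*/16, job_D:*/8, job_E:*/2, job_F:*/15}
Op 7: register job_G */13 -> active={job_B:*/16, job_D:*/8, job_E:*/2, job_F:*/15, job_G:*/13}
Op 8: register job_D */12 -> active={job_B:*/16, job_D:*/12, job_E:*/2, job_F:*/15, job_G:*/13}
Op 9: unregister job_D -> active={job_B:*/16, job_E:*/2, job_F:*/15, job_G:*/13}
Op 10: register job_E */13 -> active={job_B:*/16, job_E:*/13, job_F:*/15, job_G:*/13}
Op 11: register job_C */17 -> active={job_B:*/16, job_C:*/17, job_E:*/13, job_F:*/15, job_G:*/13}
Op 12: unregister job_F -> active={job_B:*/16, job_C:*/17, job_E:*/13, job_G:*/13}
Op 13: unregister job_C -> active={job_B:*/16, job_E:*/13, job_G:*/13}
Op 14: register job_B */10 -> active={job_B:*/10, job_E:*/13, job_G:*/13}
  job_B: interval 10, next fire after T=253 is 260
  job_E: interval 13, next fire after T=253 is 260
  job_G: interval 13, next fire after T=253 is 260
Earliest fire time = 260 (job job_B)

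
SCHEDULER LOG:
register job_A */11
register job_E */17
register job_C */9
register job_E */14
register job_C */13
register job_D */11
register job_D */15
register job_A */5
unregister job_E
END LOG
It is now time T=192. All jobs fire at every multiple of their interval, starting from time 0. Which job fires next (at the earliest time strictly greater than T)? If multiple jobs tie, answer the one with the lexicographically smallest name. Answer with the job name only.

Op 1: register job_A */11 -> active={job_A:*/11}
Op 2: register job_E */17 -> active={job_A:*/11, job_E:*/17}
Op 3: register job_C */9 -> active={job_A:*/11, job_C:*/9, job_E:*/17}
Op 4: register job_E */14 -> active={job_A:*/11, job_C:*/9, job_E:*/14}
Op 5: register job_C */13 -> active={job_A:*/11, job_C:*/13, job_E:*/14}
Op 6: register job_D */11 -> active={job_A:*/11, job_C:*/13, job_D:*/11, job_E:*/14}
Op 7: register job_D */15 -> active={job_A:*/11, job_C:*/13, job_D:*/15, job_E:*/14}
Op 8: register job_A */5 -> active={job_A:*/5, job_C:*/13, job_D:*/15, job_E:*/14}
Op 9: unregister job_E -> active={job_A:*/5, job_C:*/13, job_D:*/15}
  job_A: interval 5, next fire after T=192 is 195
  job_C: interval 13, next fire after T=192 is 195
  job_D: interval 15, next fire after T=192 is 195
Earliest = 195, winner (lex tiebreak) = job_A

Answer: job_A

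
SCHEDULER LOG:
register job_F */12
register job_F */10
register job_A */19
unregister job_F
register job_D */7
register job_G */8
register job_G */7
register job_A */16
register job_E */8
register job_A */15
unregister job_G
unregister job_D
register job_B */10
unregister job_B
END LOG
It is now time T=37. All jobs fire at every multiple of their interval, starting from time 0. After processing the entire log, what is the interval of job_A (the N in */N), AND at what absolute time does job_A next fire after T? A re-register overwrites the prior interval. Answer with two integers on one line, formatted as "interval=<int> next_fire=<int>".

Answer: interval=15 next_fire=45

Derivation:
Op 1: register job_F */12 -> active={job_F:*/12}
Op 2: register job_F */10 -> active={job_F:*/10}
Op 3: register job_A */19 -> active={job_A:*/19, job_F:*/10}
Op 4: unregister job_F -> active={job_A:*/19}
Op 5: register job_D */7 -> active={job_A:*/19, job_D:*/7}
Op 6: register job_G */8 -> active={job_A:*/19, job_D:*/7, job_G:*/8}
Op 7: register job_G */7 -> active={job_A:*/19, job_D:*/7, job_G:*/7}
Op 8: register job_A */16 -> active={job_A:*/16, job_D:*/7, job_G:*/7}
Op 9: register job_E */8 -> active={job_A:*/16, job_D:*/7, job_E:*/8, job_G:*/7}
Op 10: register job_A */15 -> active={job_A:*/15, job_D:*/7, job_E:*/8, job_G:*/7}
Op 11: unregister job_G -> active={job_A:*/15, job_D:*/7, job_E:*/8}
Op 12: unregister job_D -> active={job_A:*/15, job_E:*/8}
Op 13: register job_B */10 -> active={job_A:*/15, job_B:*/10, job_E:*/8}
Op 14: unregister job_B -> active={job_A:*/15, job_E:*/8}
Final interval of job_A = 15
Next fire of job_A after T=37: (37//15+1)*15 = 45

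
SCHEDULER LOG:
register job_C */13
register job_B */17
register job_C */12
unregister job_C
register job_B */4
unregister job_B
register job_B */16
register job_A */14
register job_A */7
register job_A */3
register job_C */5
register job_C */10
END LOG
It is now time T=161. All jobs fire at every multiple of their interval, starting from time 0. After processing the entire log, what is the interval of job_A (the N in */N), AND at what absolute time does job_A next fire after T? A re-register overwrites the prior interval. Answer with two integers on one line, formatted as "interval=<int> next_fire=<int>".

Answer: interval=3 next_fire=162

Derivation:
Op 1: register job_C */13 -> active={job_C:*/13}
Op 2: register job_B */17 -> active={job_B:*/17, job_C:*/13}
Op 3: register job_C */12 -> active={job_B:*/17, job_C:*/12}
Op 4: unregister job_C -> active={job_B:*/17}
Op 5: register job_B */4 -> active={job_B:*/4}
Op 6: unregister job_B -> active={}
Op 7: register job_B */16 -> active={job_B:*/16}
Op 8: register job_A */14 -> active={job_A:*/14, job_B:*/16}
Op 9: register job_A */7 -> active={job_A:*/7, job_B:*/16}
Op 10: register job_A */3 -> active={job_A:*/3, job_B:*/16}
Op 11: register job_C */5 -> active={job_A:*/3, job_B:*/16, job_C:*/5}
Op 12: register job_C */10 -> active={job_A:*/3, job_B:*/16, job_C:*/10}
Final interval of job_A = 3
Next fire of job_A after T=161: (161//3+1)*3 = 162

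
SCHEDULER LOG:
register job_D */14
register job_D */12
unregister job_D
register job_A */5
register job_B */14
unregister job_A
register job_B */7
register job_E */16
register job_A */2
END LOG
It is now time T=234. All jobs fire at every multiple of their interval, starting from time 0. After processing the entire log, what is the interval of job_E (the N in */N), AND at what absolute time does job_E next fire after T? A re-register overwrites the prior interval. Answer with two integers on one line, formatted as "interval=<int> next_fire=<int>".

Op 1: register job_D */14 -> active={job_D:*/14}
Op 2: register job_D */12 -> active={job_D:*/12}
Op 3: unregister job_D -> active={}
Op 4: register job_A */5 -> active={job_A:*/5}
Op 5: register job_B */14 -> active={job_A:*/5, job_B:*/14}
Op 6: unregister job_A -> active={job_B:*/14}
Op 7: register job_B */7 -> active={job_B:*/7}
Op 8: register job_E */16 -> active={job_B:*/7, job_E:*/16}
Op 9: register job_A */2 -> active={job_A:*/2, job_B:*/7, job_E:*/16}
Final interval of job_E = 16
Next fire of job_E after T=234: (234//16+1)*16 = 240

Answer: interval=16 next_fire=240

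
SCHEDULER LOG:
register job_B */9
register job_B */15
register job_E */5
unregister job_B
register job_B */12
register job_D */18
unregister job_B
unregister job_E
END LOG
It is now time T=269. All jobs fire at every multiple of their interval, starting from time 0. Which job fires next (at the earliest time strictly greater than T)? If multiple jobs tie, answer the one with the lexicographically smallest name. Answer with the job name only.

Answer: job_D

Derivation:
Op 1: register job_B */9 -> active={job_B:*/9}
Op 2: register job_B */15 -> active={job_B:*/15}
Op 3: register job_E */5 -> active={job_B:*/15, job_E:*/5}
Op 4: unregister job_B -> active={job_E:*/5}
Op 5: register job_B */12 -> active={job_B:*/12, job_E:*/5}
Op 6: register job_D */18 -> active={job_B:*/12, job_D:*/18, job_E:*/5}
Op 7: unregister job_B -> active={job_D:*/18, job_E:*/5}
Op 8: unregister job_E -> active={job_D:*/18}
  job_D: interval 18, next fire after T=269 is 270
Earliest = 270, winner (lex tiebreak) = job_D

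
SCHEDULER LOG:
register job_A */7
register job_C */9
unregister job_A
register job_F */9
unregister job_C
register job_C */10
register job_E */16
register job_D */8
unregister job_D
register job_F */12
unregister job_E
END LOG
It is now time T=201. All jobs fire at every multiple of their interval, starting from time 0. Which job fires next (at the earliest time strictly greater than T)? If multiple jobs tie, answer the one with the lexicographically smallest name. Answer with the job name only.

Answer: job_F

Derivation:
Op 1: register job_A */7 -> active={job_A:*/7}
Op 2: register job_C */9 -> active={job_A:*/7, job_C:*/9}
Op 3: unregister job_A -> active={job_C:*/9}
Op 4: register job_F */9 -> active={job_C:*/9, job_F:*/9}
Op 5: unregister job_C -> active={job_F:*/9}
Op 6: register job_C */10 -> active={job_C:*/10, job_F:*/9}
Op 7: register job_E */16 -> active={job_C:*/10, job_E:*/16, job_F:*/9}
Op 8: register job_D */8 -> active={job_C:*/10, job_D:*/8, job_E:*/16, job_F:*/9}
Op 9: unregister job_D -> active={job_C:*/10, job_E:*/16, job_F:*/9}
Op 10: register job_F */12 -> active={job_C:*/10, job_E:*/16, job_F:*/12}
Op 11: unregister job_E -> active={job_C:*/10, job_F:*/12}
  job_C: interval 10, next fire after T=201 is 210
  job_F: interval 12, next fire after T=201 is 204
Earliest = 204, winner (lex tiebreak) = job_F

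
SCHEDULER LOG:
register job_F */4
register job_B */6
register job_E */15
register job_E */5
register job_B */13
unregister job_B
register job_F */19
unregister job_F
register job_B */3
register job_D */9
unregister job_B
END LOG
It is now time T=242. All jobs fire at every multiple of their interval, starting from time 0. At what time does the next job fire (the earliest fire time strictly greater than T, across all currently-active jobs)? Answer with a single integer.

Answer: 243

Derivation:
Op 1: register job_F */4 -> active={job_F:*/4}
Op 2: register job_B */6 -> active={job_B:*/6, job_F:*/4}
Op 3: register job_E */15 -> active={job_B:*/6, job_E:*/15, job_F:*/4}
Op 4: register job_E */5 -> active={job_B:*/6, job_E:*/5, job_F:*/4}
Op 5: register job_B */13 -> active={job_B:*/13, job_E:*/5, job_F:*/4}
Op 6: unregister job_B -> active={job_E:*/5, job_F:*/4}
Op 7: register job_F */19 -> active={job_E:*/5, job_F:*/19}
Op 8: unregister job_F -> active={job_E:*/5}
Op 9: register job_B */3 -> active={job_B:*/3, job_E:*/5}
Op 10: register job_D */9 -> active={job_B:*/3, job_D:*/9, job_E:*/5}
Op 11: unregister job_B -> active={job_D:*/9, job_E:*/5}
  job_D: interval 9, next fire after T=242 is 243
  job_E: interval 5, next fire after T=242 is 245
Earliest fire time = 243 (job job_D)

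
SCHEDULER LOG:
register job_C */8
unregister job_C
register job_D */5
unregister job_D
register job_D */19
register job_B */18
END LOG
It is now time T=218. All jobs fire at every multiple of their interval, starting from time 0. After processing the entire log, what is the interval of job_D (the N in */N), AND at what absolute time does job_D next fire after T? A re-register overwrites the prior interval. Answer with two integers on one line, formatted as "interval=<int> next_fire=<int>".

Answer: interval=19 next_fire=228

Derivation:
Op 1: register job_C */8 -> active={job_C:*/8}
Op 2: unregister job_C -> active={}
Op 3: register job_D */5 -> active={job_D:*/5}
Op 4: unregister job_D -> active={}
Op 5: register job_D */19 -> active={job_D:*/19}
Op 6: register job_B */18 -> active={job_B:*/18, job_D:*/19}
Final interval of job_D = 19
Next fire of job_D after T=218: (218//19+1)*19 = 228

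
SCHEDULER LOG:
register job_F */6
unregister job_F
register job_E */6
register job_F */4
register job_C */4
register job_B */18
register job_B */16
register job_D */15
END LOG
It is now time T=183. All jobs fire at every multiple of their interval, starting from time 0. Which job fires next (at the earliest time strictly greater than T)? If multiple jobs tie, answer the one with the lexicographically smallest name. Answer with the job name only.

Answer: job_C

Derivation:
Op 1: register job_F */6 -> active={job_F:*/6}
Op 2: unregister job_F -> active={}
Op 3: register job_E */6 -> active={job_E:*/6}
Op 4: register job_F */4 -> active={job_E:*/6, job_F:*/4}
Op 5: register job_C */4 -> active={job_C:*/4, job_E:*/6, job_F:*/4}
Op 6: register job_B */18 -> active={job_B:*/18, job_C:*/4, job_E:*/6, job_F:*/4}
Op 7: register job_B */16 -> active={job_B:*/16, job_C:*/4, job_E:*/6, job_F:*/4}
Op 8: register job_D */15 -> active={job_B:*/16, job_C:*/4, job_D:*/15, job_E:*/6, job_F:*/4}
  job_B: interval 16, next fire after T=183 is 192
  job_C: interval 4, next fire after T=183 is 184
  job_D: interval 15, next fire after T=183 is 195
  job_E: interval 6, next fire after T=183 is 186
  job_F: interval 4, next fire after T=183 is 184
Earliest = 184, winner (lex tiebreak) = job_C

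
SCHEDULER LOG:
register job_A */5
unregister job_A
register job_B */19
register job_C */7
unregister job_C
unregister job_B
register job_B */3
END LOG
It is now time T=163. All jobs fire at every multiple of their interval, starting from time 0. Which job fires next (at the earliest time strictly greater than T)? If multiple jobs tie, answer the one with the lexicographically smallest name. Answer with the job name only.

Op 1: register job_A */5 -> active={job_A:*/5}
Op 2: unregister job_A -> active={}
Op 3: register job_B */19 -> active={job_B:*/19}
Op 4: register job_C */7 -> active={job_B:*/19, job_C:*/7}
Op 5: unregister job_C -> active={job_B:*/19}
Op 6: unregister job_B -> active={}
Op 7: register job_B */3 -> active={job_B:*/3}
  job_B: interval 3, next fire after T=163 is 165
Earliest = 165, winner (lex tiebreak) = job_B

Answer: job_B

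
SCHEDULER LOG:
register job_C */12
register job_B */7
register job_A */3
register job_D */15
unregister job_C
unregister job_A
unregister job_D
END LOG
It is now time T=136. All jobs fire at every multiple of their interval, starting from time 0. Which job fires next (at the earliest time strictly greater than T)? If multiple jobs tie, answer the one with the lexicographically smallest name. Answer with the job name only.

Answer: job_B

Derivation:
Op 1: register job_C */12 -> active={job_C:*/12}
Op 2: register job_B */7 -> active={job_B:*/7, job_C:*/12}
Op 3: register job_A */3 -> active={job_A:*/3, job_B:*/7, job_C:*/12}
Op 4: register job_D */15 -> active={job_A:*/3, job_B:*/7, job_C:*/12, job_D:*/15}
Op 5: unregister job_C -> active={job_A:*/3, job_B:*/7, job_D:*/15}
Op 6: unregister job_A -> active={job_B:*/7, job_D:*/15}
Op 7: unregister job_D -> active={job_B:*/7}
  job_B: interval 7, next fire after T=136 is 140
Earliest = 140, winner (lex tiebreak) = job_B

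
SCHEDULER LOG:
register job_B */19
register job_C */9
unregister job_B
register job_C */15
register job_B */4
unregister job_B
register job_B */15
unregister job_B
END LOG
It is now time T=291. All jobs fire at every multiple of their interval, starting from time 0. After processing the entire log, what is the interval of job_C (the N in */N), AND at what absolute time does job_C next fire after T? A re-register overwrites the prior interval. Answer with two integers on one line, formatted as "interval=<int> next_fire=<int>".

Answer: interval=15 next_fire=300

Derivation:
Op 1: register job_B */19 -> active={job_B:*/19}
Op 2: register job_C */9 -> active={job_B:*/19, job_C:*/9}
Op 3: unregister job_B -> active={job_C:*/9}
Op 4: register job_C */15 -> active={job_C:*/15}
Op 5: register job_B */4 -> active={job_B:*/4, job_C:*/15}
Op 6: unregister job_B -> active={job_C:*/15}
Op 7: register job_B */15 -> active={job_B:*/15, job_C:*/15}
Op 8: unregister job_B -> active={job_C:*/15}
Final interval of job_C = 15
Next fire of job_C after T=291: (291//15+1)*15 = 300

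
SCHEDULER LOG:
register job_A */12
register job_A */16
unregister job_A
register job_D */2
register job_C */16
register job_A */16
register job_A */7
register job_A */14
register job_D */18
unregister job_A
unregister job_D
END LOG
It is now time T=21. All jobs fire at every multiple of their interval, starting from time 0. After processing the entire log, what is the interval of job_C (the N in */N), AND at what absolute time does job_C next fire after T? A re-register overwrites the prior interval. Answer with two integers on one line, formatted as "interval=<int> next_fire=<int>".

Op 1: register job_A */12 -> active={job_A:*/12}
Op 2: register job_A */16 -> active={job_A:*/16}
Op 3: unregister job_A -> active={}
Op 4: register job_D */2 -> active={job_D:*/2}
Op 5: register job_C */16 -> active={job_C:*/16, job_D:*/2}
Op 6: register job_A */16 -> active={job_A:*/16, job_C:*/16, job_D:*/2}
Op 7: register job_A */7 -> active={job_A:*/7, job_C:*/16, job_D:*/2}
Op 8: register job_A */14 -> active={job_A:*/14, job_C:*/16, job_D:*/2}
Op 9: register job_D */18 -> active={job_A:*/14, job_C:*/16, job_D:*/18}
Op 10: unregister job_A -> active={job_C:*/16, job_D:*/18}
Op 11: unregister job_D -> active={job_C:*/16}
Final interval of job_C = 16
Next fire of job_C after T=21: (21//16+1)*16 = 32

Answer: interval=16 next_fire=32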